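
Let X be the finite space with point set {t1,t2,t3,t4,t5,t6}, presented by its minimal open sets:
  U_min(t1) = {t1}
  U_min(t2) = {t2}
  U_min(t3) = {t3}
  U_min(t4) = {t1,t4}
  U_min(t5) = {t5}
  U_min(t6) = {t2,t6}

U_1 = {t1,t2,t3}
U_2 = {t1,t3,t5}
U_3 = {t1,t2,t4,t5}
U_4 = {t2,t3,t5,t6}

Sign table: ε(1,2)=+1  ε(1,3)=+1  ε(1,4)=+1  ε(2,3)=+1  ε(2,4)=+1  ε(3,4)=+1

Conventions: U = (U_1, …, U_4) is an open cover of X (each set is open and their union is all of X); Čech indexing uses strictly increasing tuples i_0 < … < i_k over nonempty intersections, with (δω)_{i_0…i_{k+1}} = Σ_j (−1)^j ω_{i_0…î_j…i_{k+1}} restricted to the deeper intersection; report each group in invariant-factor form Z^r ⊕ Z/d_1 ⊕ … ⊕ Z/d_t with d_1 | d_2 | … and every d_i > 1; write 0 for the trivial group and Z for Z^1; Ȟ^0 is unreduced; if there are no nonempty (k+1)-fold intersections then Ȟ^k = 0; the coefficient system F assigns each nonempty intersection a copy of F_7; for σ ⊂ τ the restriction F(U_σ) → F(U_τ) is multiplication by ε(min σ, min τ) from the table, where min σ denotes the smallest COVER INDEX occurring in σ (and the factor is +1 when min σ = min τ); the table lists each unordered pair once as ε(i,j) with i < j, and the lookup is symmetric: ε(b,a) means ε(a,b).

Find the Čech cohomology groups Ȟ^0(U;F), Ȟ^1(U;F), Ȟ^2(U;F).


Ȟ^0 ≅ Z/7, Ȟ^1 ≅ 0 and Ȟ^2 ≅ Z/7

intersection data:
  U12={t1,t3} U13={t1,t2} U14={t2,t3} U23={t1,t5} U24={t3,t5} U34={t2,t5}
  U123={t1} U124={t3} U134={t2} U234={t5}
C dims 4,6,4; δ0: rk_F7 3; δ1: rk_F7 3
Ȟ^0 = (4 − 3) − 0 = 1, so Ȟ^0 ≅ Z/7
Ȟ^1 = (6 − 3) − 3 = 0, so Ȟ^1 ≅ 0
Ȟ^2 = (4 − 0) − 3 = 1, so Ȟ^2 ≅ Z/7


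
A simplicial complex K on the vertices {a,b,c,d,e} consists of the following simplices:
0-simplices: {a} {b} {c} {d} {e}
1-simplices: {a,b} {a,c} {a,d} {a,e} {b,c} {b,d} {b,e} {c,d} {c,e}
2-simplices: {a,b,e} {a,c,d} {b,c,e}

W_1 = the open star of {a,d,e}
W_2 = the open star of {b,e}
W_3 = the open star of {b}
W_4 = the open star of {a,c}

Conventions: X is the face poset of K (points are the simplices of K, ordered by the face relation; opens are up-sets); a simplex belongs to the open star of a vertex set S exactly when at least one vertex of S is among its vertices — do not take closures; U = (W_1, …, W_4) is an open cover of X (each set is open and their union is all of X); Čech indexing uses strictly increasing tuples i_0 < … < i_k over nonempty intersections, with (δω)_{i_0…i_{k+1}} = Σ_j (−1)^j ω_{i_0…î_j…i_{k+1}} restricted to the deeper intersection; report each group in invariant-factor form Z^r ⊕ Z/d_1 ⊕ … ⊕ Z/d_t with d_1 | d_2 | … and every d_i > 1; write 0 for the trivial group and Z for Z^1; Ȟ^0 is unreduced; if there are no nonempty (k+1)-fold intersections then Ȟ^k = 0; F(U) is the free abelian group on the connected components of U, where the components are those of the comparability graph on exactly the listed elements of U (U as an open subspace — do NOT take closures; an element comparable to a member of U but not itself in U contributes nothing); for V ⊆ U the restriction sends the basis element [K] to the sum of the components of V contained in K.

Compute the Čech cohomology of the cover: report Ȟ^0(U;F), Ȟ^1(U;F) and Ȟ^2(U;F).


intersection data:
  W1={{a},{d},{e},{a,b},{a,c},{a,d},{a,e},{b,d},{b,e},{c,d},{c,e},{a,b,e},{a,c,d},{b,c,e}} W2={{b},{e},{a,b},{a,e},{b,c},{b,d},{b,e},{c,e},{a,b,e},{b,c,e}} W3={{b},{a,b},{b,c},{b,d},{b,e},{a,b,e},{b,c,e}} W4={{a},{c},{a,b},{a,c},{a,d},{a,e},{b,c},{c,d},{c,e},{a,b,e},{a,c,d},{b,c,e}}
  W12={{e},{a,b},{a,e},{b,d},{b,e},{c,e},{a,b,e},{b,c,e}} W13={{a,b},{b,d},{b,e},{a,b,e},{b,c,e}} W14={{a},{a,b},{a,c},{a,d},{a,e},{c,d},{c,e},{a,b,e},{a,c,d},{b,c,e}} W23={{b},{a,b},{b,c},{b,d},{b,e},{a,b,e},{b,c,e}} W24={{a,b},{a,e},{b,c},{c,e},{a,b,e},{b,c,e}} W34={{a,b},{b,c},{a,b,e},{b,c,e}}
  W123={{a,b},{b,d},{b,e},{a,b,e},{b,c,e}} W124={{a,b},{a,e},{c,e},{a,b,e},{b,c,e}} W134={{a,b},{a,b,e},{b,c,e}} W234={{a,b},{b,c},{a,b,e},{b,c,e}}
  W1234={{a,b},{a,b,e},{b,c,e}}
components per intersection:
  W1: {{a},{d},{e},{a,b},{a,c},{a,d},{a,e},{b,d},{b,e},{c,d},{c,e},{a,b,e},{a,c,d},{b,c,e}}
  W2: {{b},{e},{a,b},{a,e},{b,c},{b,d},{b,e},{c,e},{a,b,e},{b,c,e}}
  W3: {{b},{a,b},{b,c},{b,d},{b,e},{a,b,e},{b,c,e}}
  W4: {{a},{c},{a,b},{a,c},{a,d},{a,e},{b,c},{c,d},{c,e},{a,b,e},{a,c,d},{b,c,e}}
  W12: {{e},{a,b},{a,e},{b,e},{c,e},{a,b,e},{b,c,e}} {{b,d}}
  W13: {{a,b},{b,e},{a,b,e},{b,c,e}} {{b,d}}
  W14: {{a},{a,b},{a,c},{a,d},{a,e},{c,d},{a,b,e},{a,c,d}} {{c,e},{b,c,e}}
  W23: {{b},{a,b},{b,c},{b,d},{b,e},{a,b,e},{b,c,e}}
  W24: {{a,b},{a,e},{a,b,e}} {{b,c},{c,e},{b,c,e}}
  W34: {{a,b},{a,b,e}} {{b,c},{b,c,e}}
  W123: {{a,b},{b,e},{a,b,e},{b,c,e}} {{b,d}}
  W124: {{a,b},{a,e},{a,b,e}} {{c,e},{b,c,e}}
  W134: {{a,b},{a,b,e}} {{b,c,e}}
  W234: {{a,b},{a,b,e}} {{b,c},{b,c,e}}
  W1234: {{a,b},{a,b,e}} {{b,c,e}}
C dims 4,11,8,2; δ0: rk 3, SNF 1^3; δ1: rk 6, SNF 1^6; δ2: rk 2, SNF 1^2
Ȟ^0 = (4 − 3) − 0 = 1, so Ȟ^0 ≅ Z
Ȟ^1 = (11 − 6) − 3 = 2, so Ȟ^1 ≅ Z^2
Ȟ^2 = (8 − 2) − 6 = 0, so Ȟ^2 ≅ 0

Ȟ^0 = Z, Ȟ^1 = Z^2 and Ȟ^2 = 0


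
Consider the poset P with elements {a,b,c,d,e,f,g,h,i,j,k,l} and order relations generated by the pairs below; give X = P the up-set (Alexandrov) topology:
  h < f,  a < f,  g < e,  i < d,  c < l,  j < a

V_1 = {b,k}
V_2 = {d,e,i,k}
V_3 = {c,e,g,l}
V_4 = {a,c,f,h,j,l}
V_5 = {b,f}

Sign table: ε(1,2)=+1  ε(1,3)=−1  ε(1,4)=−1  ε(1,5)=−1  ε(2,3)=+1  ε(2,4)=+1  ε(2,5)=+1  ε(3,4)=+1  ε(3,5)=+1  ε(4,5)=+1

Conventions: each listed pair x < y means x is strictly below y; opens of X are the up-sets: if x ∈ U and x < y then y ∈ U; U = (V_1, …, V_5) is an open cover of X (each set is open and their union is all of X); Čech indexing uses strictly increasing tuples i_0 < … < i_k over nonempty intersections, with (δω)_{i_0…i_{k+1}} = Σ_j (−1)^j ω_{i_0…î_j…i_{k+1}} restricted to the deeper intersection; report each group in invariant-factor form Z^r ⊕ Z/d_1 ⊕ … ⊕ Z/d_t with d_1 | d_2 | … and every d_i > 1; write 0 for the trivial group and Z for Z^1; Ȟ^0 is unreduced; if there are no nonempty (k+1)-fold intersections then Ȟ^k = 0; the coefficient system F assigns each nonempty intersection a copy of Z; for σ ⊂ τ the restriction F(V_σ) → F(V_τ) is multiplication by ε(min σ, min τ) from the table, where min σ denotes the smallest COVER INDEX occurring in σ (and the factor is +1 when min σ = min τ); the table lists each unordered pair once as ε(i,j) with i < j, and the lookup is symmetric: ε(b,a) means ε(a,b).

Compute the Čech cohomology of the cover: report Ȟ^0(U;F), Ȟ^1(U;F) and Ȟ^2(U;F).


Ȟ^0 ≅ 0, Ȟ^1 ≅ Z/2, Ȟ^2 ≅ 0

cover nerve:
  V12={k} V15={b} V23={e} V34={c,l} V45={f}
C dims 5,5; δ0: rk 5, SNF 1^4·2
Ȟ^0: (5−5)−0=0 ⇒ 0
Ȟ^1: (5−0)−5=0 plus torsion [2] ⇒ Z/2
Ȟ^2: (0−0)−0=0 ⇒ 0


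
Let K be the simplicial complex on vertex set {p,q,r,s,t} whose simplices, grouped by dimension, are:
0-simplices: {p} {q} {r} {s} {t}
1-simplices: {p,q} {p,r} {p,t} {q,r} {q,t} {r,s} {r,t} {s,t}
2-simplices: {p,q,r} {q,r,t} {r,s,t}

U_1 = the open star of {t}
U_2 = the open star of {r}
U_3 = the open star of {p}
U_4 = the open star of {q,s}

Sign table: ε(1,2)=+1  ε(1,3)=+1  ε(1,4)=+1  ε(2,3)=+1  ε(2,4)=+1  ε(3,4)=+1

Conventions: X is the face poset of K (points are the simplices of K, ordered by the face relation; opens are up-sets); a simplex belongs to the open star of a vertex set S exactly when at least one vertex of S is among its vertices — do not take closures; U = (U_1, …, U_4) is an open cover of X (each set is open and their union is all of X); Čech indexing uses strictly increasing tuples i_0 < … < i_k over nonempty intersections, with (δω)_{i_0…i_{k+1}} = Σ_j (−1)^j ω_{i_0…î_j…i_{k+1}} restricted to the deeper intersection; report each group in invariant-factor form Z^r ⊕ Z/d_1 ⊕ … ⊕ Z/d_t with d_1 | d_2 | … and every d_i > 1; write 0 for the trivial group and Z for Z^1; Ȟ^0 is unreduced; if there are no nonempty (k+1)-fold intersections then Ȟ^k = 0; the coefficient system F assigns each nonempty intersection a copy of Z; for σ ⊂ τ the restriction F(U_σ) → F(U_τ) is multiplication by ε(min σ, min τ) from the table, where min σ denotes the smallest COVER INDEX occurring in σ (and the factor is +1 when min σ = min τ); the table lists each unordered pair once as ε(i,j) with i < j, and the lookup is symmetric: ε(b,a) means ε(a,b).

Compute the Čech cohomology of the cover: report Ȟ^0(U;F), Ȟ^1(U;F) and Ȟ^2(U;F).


cover nerve:
  U1={{t},{p,t},{q,t},{r,t},{s,t},{q,r,t},{r,s,t}} U2={{r},{p,r},{q,r},{r,s},{r,t},{p,q,r},{q,r,t},{r,s,t}} U3={{p},{p,q},{p,r},{p,t},{p,q,r}} U4={{q},{s},{p,q},{q,r},{q,t},{r,s},{s,t},{p,q,r},{q,r,t},{r,s,t}}
  U12={{r,t},{q,r,t},{r,s,t}} U13={{p,t}} U14={{q,t},{s,t},{q,r,t},{r,s,t}} U23={{p,r},{p,q,r}} U24={{q,r},{r,s},{p,q,r},{q,r,t},{r,s,t}} U34={{p,q},{p,q,r}}
  U124={{q,r,t},{r,s,t}} U234={{p,q,r}}
C dims 4,6,2; δ0: rk 3, SNF 1^3; δ1: rk 2, SNF 1^2
Ȟ^0: (4−3)−0=1 ⇒ Z
Ȟ^1: (6−2)−3=1 ⇒ Z
Ȟ^2: (2−0)−2=0 ⇒ 0

Ȟ^0 = Z; Ȟ^1 = Z; Ȟ^2 = 0


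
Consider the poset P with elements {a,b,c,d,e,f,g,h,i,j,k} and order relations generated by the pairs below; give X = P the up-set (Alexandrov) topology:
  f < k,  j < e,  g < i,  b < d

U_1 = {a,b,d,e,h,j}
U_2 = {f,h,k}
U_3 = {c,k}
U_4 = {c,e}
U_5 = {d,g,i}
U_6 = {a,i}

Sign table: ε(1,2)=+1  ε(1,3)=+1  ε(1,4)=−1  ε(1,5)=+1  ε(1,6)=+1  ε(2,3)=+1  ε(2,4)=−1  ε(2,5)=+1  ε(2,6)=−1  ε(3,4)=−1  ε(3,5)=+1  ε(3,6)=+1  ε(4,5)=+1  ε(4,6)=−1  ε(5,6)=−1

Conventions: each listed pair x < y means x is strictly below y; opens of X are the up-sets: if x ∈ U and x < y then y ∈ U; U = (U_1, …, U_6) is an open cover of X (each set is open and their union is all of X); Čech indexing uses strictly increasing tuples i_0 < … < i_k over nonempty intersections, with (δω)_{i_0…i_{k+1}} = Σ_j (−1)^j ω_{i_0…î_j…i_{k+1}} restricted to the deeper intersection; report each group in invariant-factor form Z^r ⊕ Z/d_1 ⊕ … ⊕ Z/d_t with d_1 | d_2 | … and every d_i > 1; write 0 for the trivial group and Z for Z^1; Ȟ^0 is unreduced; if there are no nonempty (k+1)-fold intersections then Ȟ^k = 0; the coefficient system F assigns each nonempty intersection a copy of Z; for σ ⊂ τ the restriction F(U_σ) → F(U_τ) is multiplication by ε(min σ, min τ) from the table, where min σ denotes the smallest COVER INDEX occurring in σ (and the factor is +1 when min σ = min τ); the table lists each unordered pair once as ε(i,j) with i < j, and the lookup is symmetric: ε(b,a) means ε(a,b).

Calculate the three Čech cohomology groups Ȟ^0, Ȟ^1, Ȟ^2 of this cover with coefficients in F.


cover nerve:
  U12={h} U14={e} U15={d} U16={a} U23={k} U34={c} U56={i}
C dims 6,7; δ0: rk 6, SNF 1^5·2
Ȟ^0: (6−6)−0=0 ⇒ 0
Ȟ^1: (7−0)−6=1 plus torsion [2] ⇒ Z ⊕ Z/2
Ȟ^2: (0−0)−0=0 ⇒ 0

Ȟ^0 = 0, Ȟ^1 = Z ⊕ Z/2, Ȟ^2 = 0


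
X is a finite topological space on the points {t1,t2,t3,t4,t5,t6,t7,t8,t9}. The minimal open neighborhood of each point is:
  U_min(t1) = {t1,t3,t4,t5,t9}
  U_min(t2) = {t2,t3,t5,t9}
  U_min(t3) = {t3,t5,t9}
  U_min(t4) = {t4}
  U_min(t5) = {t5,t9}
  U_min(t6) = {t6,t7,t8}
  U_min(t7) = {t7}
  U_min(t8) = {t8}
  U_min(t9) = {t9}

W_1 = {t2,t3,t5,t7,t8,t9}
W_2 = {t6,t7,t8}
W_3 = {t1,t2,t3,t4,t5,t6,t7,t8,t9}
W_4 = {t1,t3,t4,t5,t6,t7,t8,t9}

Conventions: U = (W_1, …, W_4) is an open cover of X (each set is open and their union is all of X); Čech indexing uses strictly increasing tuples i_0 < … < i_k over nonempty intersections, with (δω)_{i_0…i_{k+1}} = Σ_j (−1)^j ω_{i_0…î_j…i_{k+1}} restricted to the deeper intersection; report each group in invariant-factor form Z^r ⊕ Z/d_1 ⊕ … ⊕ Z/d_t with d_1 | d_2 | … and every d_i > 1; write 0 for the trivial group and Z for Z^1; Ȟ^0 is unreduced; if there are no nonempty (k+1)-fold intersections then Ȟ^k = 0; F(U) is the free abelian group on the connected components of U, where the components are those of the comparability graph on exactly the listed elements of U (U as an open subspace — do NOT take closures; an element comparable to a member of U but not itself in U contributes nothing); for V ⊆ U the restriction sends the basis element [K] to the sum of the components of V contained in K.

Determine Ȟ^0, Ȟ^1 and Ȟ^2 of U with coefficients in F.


Ȟ^0 ≅ Z^2,  Ȟ^1 ≅ 0,  Ȟ^2 ≅ 0

nerve of the cover:
  W12={t7,t8} W13={t2,t3,t5,t7,t8,t9} W14={t3,t5,t7,t8,t9} W23={t6,t7,t8} W24={t6,t7,t8} W34={t1,t3,t4,t5,t6,t7,t8,t9}
  W123={t7,t8} W124={t7,t8} W134={t3,t5,t7,t8,t9} W234={t6,t7,t8}
  W1234={t7,t8}
components per intersection:
  W1: {t2,t3,t5,t9} {t7} {t8}
  W2: {t6,t7,t8}
  W3: {t1,t2,t3,t4,t5,t9} {t6,t7,t8}
  W4: {t1,t3,t4,t5,t9} {t6,t7,t8}
  W12: {t7} {t8}
  W13: {t2,t3,t5,t9} {t7} {t8}
  W14: {t3,t5,t9} {t7} {t8}
  W23: {t6,t7,t8}
  W24: {t6,t7,t8}
  W34: {t1,t3,t4,t5,t9} {t6,t7,t8}
  W123: {t7} {t8}
  W124: {t7} {t8}
  W134: {t3,t5,t9} {t7} {t8}
  W234: {t6,t7,t8}
  W1234: {t7} {t8}
C dims 8,12,8,2; δ0: rk 6, SNF 1^6; δ1: rk 6, SNF 1^6; δ2: rk 2, SNF 1^2
Ȟ^0 = (8 − 6) − 0 = 2, so Ȟ^0 ≅ Z^2
Ȟ^1 = (12 − 6) − 6 = 0, so Ȟ^1 ≅ 0
Ȟ^2 = (8 − 2) − 6 = 0, so Ȟ^2 ≅ 0


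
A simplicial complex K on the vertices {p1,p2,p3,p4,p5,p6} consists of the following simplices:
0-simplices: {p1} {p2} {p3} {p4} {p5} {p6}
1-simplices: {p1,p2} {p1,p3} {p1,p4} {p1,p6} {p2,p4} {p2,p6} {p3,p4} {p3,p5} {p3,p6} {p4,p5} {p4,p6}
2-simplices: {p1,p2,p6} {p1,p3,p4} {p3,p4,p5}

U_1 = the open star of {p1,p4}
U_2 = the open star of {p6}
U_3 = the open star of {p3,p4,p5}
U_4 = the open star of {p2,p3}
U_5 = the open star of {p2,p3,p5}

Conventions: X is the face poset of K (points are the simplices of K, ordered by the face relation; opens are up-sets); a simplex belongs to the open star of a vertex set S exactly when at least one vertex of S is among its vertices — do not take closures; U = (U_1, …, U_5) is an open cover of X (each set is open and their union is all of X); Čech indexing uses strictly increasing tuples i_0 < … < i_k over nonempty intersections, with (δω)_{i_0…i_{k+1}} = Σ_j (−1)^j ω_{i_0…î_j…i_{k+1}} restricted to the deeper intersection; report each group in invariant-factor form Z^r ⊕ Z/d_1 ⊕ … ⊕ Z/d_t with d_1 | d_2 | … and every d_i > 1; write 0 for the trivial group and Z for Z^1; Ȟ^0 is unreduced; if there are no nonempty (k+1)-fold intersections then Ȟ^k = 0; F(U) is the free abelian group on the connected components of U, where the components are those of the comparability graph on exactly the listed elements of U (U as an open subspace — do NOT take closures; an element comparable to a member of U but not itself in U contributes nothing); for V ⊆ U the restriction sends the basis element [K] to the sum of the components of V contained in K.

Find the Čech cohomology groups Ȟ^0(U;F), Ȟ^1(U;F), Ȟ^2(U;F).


Ȟ^0 ≅ Z, Ȟ^1 ≅ Z^3 and Ȟ^2 ≅ 0

nonempty overlaps:
  U1={{p1},{p4},{p1,p2},{p1,p3},{p1,p4},{p1,p6},{p2,p4},{p3,p4},{p4,p5},{p4,p6},{p1,p2,p6},{p1,p3,p4},{p3,p4,p5}} U2={{p6},{p1,p6},{p2,p6},{p3,p6},{p4,p6},{p1,p2,p6}} U3={{p3},{p4},{p5},{p1,p3},{p1,p4},{p2,p4},{p3,p4},{p3,p5},{p3,p6},{p4,p5},{p4,p6},{p1,p3,p4},{p3,p4,p5}} U4={{p2},{p3},{p1,p2},{p1,p3},{p2,p4},{p2,p6},{p3,p4},{p3,p5},{p3,p6},{p1,p2,p6},{p1,p3,p4},{p3,p4,p5}} U5={{p2},{p3},{p5},{p1,p2},{p1,p3},{p2,p4},{p2,p6},{p3,p4},{p3,p5},{p3,p6},{p4,p5},{p1,p2,p6},{p1,p3,p4},{p3,p4,p5}}
  U12={{p1,p6},{p4,p6},{p1,p2,p6}} U13={{p4},{p1,p3},{p1,p4},{p2,p4},{p3,p4},{p4,p5},{p4,p6},{p1,p3,p4},{p3,p4,p5}} U14={{p1,p2},{p1,p3},{p2,p4},{p3,p4},{p1,p2,p6},{p1,p3,p4},{p3,p4,p5}} U15={{p1,p2},{p1,p3},{p2,p4},{p3,p4},{p4,p5},{p1,p2,p6},{p1,p3,p4},{p3,p4,p5}} U23={{p3,p6},{p4,p6}} U24={{p2,p6},{p3,p6},{p1,p2,p6}} U25={{p2,p6},{p3,p6},{p1,p2,p6}} U34={{p3},{p1,p3},{p2,p4},{p3,p4},{p3,p5},{p3,p6},{p1,p3,p4},{p3,p4,p5}} U35={{p3},{p5},{p1,p3},{p2,p4},{p3,p4},{p3,p5},{p3,p6},{p4,p5},{p1,p3,p4},{p3,p4,p5}} U45={{p2},{p3},{p1,p2},{p1,p3},{p2,p4},{p2,p6},{p3,p4},{p3,p5},{p3,p6},{p1,p2,p6},{p1,p3,p4},{p3,p4,p5}}
  U123={{p4,p6}} U124={{p1,p2,p6}} U125={{p1,p2,p6}} U134={{p1,p3},{p2,p4},{p3,p4},{p1,p3,p4},{p3,p4,p5}} U135={{p1,p3},{p2,p4},{p3,p4},{p4,p5},{p1,p3,p4},{p3,p4,p5}} U145={{p1,p2},{p1,p3},{p2,p4},{p3,p4},{p1,p2,p6},{p1,p3,p4},{p3,p4,p5}} U234={{p3,p6}} U235={{p3,p6}} U245={{p2,p6},{p3,p6},{p1,p2,p6}} U345={{p3},{p1,p3},{p2,p4},{p3,p4},{p3,p5},{p3,p6},{p1,p3,p4},{p3,p4,p5}}
  U1245={{p1,p2,p6}} U1345={{p1,p3},{p2,p4},{p3,p4},{p1,p3,p4},{p3,p4,p5}} U2345={{p3,p6}}
components per intersection:
  U1: {{p1},{p4},{p1,p2},{p1,p3},{p1,p4},{p1,p6},{p2,p4},{p3,p4},{p4,p5},{p4,p6},{p1,p2,p6},{p1,p3,p4},{p3,p4,p5}}
  U2: {{p6},{p1,p6},{p2,p6},{p3,p6},{p4,p6},{p1,p2,p6}}
  U3: {{p3},{p4},{p5},{p1,p3},{p1,p4},{p2,p4},{p3,p4},{p3,p5},{p3,p6},{p4,p5},{p4,p6},{p1,p3,p4},{p3,p4,p5}}
  U4: {{p2},{p1,p2},{p2,p4},{p2,p6},{p1,p2,p6}} {{p3},{p1,p3},{p3,p4},{p3,p5},{p3,p6},{p1,p3,p4},{p3,p4,p5}}
  U5: {{p2},{p1,p2},{p2,p4},{p2,p6},{p1,p2,p6}} {{p3},{p5},{p1,p3},{p3,p4},{p3,p5},{p3,p6},{p4,p5},{p1,p3,p4},{p3,p4,p5}}
  U12: {{p1,p6},{p1,p2,p6}} {{p4,p6}}
  U13: {{p4},{p1,p3},{p1,p4},{p2,p4},{p3,p4},{p4,p5},{p4,p6},{p1,p3,p4},{p3,p4,p5}}
  U14: {{p1,p2},{p1,p2,p6}} {{p1,p3},{p3,p4},{p1,p3,p4},{p3,p4,p5}} {{p2,p4}}
  U15: {{p1,p2},{p1,p2,p6}} {{p1,p3},{p3,p4},{p4,p5},{p1,p3,p4},{p3,p4,p5}} {{p2,p4}}
  U23: {{p3,p6}} {{p4,p6}}
  U24: {{p2,p6},{p1,p2,p6}} {{p3,p6}}
  U25: {{p2,p6},{p1,p2,p6}} {{p3,p6}}
  U34: {{p3},{p1,p3},{p3,p4},{p3,p5},{p3,p6},{p1,p3,p4},{p3,p4,p5}} {{p2,p4}}
  U35: {{p3},{p5},{p1,p3},{p3,p4},{p3,p5},{p3,p6},{p4,p5},{p1,p3,p4},{p3,p4,p5}} {{p2,p4}}
  U45: {{p2},{p1,p2},{p2,p4},{p2,p6},{p1,p2,p6}} {{p3},{p1,p3},{p3,p4},{p3,p5},{p3,p6},{p1,p3,p4},{p3,p4,p5}}
  U123: {{p4,p6}}
  U124: {{p1,p2,p6}}
  U125: {{p1,p2,p6}}
  U134: {{p1,p3},{p3,p4},{p1,p3,p4},{p3,p4,p5}} {{p2,p4}}
  U135: {{p1,p3},{p3,p4},{p4,p5},{p1,p3,p4},{p3,p4,p5}} {{p2,p4}}
  U145: {{p1,p2},{p1,p2,p6}} {{p1,p3},{p3,p4},{p1,p3,p4},{p3,p4,p5}} {{p2,p4}}
  U234: {{p3,p6}}
  U235: {{p3,p6}}
  U245: {{p2,p6},{p1,p2,p6}} {{p3,p6}}
  U345: {{p3},{p1,p3},{p3,p4},{p3,p5},{p3,p6},{p1,p3,p4},{p3,p4,p5}} {{p2,p4}}
  U1245: {{p1,p2,p6}}
  U1345: {{p1,p3},{p3,p4},{p1,p3,p4},{p3,p4,p5}} {{p2,p4}}
  U2345: {{p3,p6}}
C dims 7,21,16,4; δ0: rk 6, SNF 1^6; δ1: rk 12, SNF 1^12; δ2: rk 4, SNF 1^4
degree 0: 7−6−0 = 1 → Ȟ^0 ≅ Z
degree 1: 21−12−6 = 3 → Ȟ^1 ≅ Z^3
degree 2: 16−4−12 = 0 → Ȟ^2 ≅ 0


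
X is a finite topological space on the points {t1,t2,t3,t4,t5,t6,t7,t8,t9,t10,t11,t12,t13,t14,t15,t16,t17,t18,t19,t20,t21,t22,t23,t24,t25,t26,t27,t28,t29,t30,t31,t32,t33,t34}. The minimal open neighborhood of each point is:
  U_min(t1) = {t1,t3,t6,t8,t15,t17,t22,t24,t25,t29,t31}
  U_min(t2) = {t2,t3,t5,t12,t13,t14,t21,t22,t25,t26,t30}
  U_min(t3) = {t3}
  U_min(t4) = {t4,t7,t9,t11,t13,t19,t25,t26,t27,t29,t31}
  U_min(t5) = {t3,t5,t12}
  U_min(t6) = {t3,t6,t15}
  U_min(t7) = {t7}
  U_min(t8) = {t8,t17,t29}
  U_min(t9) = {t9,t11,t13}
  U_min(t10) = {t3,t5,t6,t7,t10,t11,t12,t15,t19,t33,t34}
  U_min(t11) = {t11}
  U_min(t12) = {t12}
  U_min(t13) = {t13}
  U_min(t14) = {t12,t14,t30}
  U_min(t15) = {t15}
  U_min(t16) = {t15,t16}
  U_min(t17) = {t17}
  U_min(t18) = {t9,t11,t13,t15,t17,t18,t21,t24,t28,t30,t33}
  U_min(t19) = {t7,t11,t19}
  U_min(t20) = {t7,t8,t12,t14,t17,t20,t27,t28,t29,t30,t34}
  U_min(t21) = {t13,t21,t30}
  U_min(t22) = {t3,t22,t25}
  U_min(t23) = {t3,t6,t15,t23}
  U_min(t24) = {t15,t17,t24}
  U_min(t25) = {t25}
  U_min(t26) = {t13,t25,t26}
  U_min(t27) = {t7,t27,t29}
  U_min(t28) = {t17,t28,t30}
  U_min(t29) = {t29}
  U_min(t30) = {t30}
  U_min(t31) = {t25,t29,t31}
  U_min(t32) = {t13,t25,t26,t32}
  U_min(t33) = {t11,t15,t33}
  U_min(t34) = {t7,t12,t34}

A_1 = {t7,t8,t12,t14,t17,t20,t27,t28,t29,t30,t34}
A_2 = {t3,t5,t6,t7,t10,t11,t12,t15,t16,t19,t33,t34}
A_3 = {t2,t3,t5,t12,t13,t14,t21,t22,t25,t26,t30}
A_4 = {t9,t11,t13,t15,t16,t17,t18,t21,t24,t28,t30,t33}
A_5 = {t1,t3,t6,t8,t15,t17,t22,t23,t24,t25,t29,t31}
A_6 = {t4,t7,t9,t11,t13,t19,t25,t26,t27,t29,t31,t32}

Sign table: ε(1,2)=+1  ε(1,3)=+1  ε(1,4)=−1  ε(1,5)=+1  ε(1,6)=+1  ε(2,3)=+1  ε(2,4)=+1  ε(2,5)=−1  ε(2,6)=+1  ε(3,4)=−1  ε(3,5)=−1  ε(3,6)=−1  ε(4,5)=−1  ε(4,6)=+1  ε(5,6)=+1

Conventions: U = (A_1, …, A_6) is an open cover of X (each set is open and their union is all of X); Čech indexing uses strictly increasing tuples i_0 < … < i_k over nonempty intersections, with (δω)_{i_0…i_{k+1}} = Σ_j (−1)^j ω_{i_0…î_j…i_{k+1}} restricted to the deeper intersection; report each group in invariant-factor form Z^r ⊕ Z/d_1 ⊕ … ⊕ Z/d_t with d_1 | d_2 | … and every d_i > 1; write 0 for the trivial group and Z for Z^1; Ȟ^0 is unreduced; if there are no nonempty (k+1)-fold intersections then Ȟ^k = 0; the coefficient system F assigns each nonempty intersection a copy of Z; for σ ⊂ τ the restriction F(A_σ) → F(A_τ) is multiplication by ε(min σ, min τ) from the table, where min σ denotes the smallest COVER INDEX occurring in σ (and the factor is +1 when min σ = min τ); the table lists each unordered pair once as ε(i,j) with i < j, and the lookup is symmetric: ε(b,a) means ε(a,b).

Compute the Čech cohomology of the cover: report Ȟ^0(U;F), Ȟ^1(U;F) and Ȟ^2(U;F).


Ȟ^0 ≅ 0, Ȟ^1 ≅ Z/2 and Ȟ^2 ≅ Z

cover nerve:
  A12={t7,t12,t34} A13={t12,t14,t30} A14={t17,t28,t30} A15={t8,t17,t29} A16={t7,t27,t29} A23={t3,t5,t12} A24={t11,t15,t16,t33} A25={t3,t6,t15} A26={t7,t11,t19} A34={t13,t21,t30} A35={t3,t22,t25} A36={t13,t25,t26} A45={t15,t17,t24} A46={t9,t11,t13} A56={t25,t29,t31}
  A123={t12} A126={t7} A134={t30} A145={t17} A156={t29} A235={t3} A245={t15} A246={t11} A346={t13} A356={t25}
C dims 6,15,10; δ0: rk 6, SNF 1^5·2; δ1: rk 9, SNF 1^9
Ȟ^0: (6−6)−0=0 ⇒ 0
Ȟ^1: (15−9)−6=0 plus torsion [2] ⇒ Z/2
Ȟ^2: (10−0)−9=1 ⇒ Z


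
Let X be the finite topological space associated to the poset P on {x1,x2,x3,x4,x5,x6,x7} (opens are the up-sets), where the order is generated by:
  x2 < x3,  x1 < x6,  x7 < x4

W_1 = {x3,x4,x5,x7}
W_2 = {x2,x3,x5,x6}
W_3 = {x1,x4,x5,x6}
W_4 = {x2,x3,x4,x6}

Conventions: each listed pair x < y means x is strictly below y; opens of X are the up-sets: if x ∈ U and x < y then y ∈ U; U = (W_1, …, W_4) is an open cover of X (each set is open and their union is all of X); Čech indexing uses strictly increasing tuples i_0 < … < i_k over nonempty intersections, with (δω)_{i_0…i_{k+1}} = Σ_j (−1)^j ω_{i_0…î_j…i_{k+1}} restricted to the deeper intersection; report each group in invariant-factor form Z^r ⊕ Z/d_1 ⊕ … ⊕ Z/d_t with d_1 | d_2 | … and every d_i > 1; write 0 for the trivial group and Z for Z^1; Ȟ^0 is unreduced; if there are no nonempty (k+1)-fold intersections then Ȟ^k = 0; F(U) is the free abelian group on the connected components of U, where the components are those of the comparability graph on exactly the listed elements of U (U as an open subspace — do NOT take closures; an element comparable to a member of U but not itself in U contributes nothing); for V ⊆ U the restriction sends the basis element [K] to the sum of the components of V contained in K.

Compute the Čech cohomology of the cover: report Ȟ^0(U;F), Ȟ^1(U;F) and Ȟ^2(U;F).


Ȟ^0 ≅ Z^4,  Ȟ^1 ≅ 0,  Ȟ^2 ≅ 0

intersection data:
  W12={x3,x5} W13={x4,x5} W14={x3,x4} W23={x5,x6} W24={x2,x3,x6} W34={x4,x6}
  W123={x5} W124={x3} W134={x4} W234={x6}
components per intersection:
  W1: {x3} {x4,x7} {x5}
  W2: {x2,x3} {x5} {x6}
  W3: {x1,x6} {x4} {x5}
  W4: {x2,x3} {x4} {x6}
  W12: {x3} {x5}
  W13: {x4} {x5}
  W14: {x3} {x4}
  W23: {x5} {x6}
  W24: {x2,x3} {x6}
  W34: {x4} {x6}
  W123: {x5}
  W124: {x3}
  W134: {x4}
  W234: {x6}
C dims 12,12,4; δ0: rk 8, SNF 1^8; δ1: rk 4, SNF 1^4
Ȟ^0 = (12 − 8) − 0 = 4, so Ȟ^0 ≅ Z^4
Ȟ^1 = (12 − 4) − 8 = 0, so Ȟ^1 ≅ 0
Ȟ^2 = (4 − 0) − 4 = 0, so Ȟ^2 ≅ 0


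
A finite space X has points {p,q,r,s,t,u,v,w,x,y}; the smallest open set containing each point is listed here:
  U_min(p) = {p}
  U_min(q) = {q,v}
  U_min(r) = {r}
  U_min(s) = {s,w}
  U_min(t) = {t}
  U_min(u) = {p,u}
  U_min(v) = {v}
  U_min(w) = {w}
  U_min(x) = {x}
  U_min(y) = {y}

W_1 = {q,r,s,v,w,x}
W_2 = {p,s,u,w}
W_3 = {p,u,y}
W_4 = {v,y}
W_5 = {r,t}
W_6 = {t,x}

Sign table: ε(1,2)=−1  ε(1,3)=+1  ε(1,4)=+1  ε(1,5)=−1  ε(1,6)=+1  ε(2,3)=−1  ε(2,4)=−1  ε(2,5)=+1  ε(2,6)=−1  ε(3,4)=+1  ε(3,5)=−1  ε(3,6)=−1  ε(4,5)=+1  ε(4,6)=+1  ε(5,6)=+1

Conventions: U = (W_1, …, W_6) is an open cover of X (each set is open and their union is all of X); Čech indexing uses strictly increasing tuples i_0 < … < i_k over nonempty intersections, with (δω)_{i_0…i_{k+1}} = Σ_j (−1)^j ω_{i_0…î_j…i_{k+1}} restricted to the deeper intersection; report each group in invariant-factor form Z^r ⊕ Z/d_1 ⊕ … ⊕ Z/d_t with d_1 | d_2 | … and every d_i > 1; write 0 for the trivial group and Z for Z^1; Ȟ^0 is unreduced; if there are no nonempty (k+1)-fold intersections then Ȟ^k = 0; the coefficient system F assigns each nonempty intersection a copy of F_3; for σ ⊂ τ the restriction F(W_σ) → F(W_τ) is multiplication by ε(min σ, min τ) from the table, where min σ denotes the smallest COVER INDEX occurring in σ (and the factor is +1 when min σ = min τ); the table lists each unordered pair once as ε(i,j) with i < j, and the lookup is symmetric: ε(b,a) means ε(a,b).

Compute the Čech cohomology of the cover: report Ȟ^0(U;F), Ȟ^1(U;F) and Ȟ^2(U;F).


Ȟ^0(U;F) ≅ 0, Ȟ^1(U;F) ≅ Z/3, Ȟ^2(U;F) ≅ 0

nerve of the cover:
  W12={s,w} W14={v} W15={r} W16={x} W23={p,u} W34={y} W56={t}
C dims 6,7; δ0: rk_F3 6
Ȟ^0 = (6 − 6) − 0 = 0, so Ȟ^0 ≅ 0
Ȟ^1 = (7 − 0) − 6 = 1, so Ȟ^1 ≅ Z/3
Ȟ^2 = (0 − 0) − 0 = 0, so Ȟ^2 ≅ 0


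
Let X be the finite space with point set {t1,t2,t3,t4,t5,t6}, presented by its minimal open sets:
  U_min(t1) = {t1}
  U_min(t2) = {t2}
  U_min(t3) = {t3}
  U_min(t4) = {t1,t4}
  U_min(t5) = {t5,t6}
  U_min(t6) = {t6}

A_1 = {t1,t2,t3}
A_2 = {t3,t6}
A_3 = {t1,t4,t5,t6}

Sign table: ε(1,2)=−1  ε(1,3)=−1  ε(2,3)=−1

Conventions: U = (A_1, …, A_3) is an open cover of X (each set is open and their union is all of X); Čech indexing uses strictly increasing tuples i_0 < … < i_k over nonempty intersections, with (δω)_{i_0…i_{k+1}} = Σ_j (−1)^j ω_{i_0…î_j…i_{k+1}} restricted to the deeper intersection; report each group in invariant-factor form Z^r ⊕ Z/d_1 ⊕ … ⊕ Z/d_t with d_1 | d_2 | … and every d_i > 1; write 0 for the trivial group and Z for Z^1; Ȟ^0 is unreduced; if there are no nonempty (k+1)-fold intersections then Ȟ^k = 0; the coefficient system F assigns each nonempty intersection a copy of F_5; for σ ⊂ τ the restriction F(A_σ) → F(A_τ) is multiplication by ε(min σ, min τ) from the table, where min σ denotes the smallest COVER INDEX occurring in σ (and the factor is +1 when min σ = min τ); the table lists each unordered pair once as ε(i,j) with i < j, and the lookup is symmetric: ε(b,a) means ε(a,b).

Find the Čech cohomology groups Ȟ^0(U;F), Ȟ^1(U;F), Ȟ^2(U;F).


Ȟ^0(U;F) ≅ 0; Ȟ^1(U;F) ≅ 0; Ȟ^2(U;F) ≅ 0

nerve simplices:
  A12={t3} A13={t1} A23={t6}
C dims 3,3; δ0: rk_F5 3
degree 0: 3−3−0 = 0 → Ȟ^0 ≅ 0
degree 1: 3−0−3 = 0 → Ȟ^1 ≅ 0
degree 2: 0−0−0 = 0 → Ȟ^2 ≅ 0


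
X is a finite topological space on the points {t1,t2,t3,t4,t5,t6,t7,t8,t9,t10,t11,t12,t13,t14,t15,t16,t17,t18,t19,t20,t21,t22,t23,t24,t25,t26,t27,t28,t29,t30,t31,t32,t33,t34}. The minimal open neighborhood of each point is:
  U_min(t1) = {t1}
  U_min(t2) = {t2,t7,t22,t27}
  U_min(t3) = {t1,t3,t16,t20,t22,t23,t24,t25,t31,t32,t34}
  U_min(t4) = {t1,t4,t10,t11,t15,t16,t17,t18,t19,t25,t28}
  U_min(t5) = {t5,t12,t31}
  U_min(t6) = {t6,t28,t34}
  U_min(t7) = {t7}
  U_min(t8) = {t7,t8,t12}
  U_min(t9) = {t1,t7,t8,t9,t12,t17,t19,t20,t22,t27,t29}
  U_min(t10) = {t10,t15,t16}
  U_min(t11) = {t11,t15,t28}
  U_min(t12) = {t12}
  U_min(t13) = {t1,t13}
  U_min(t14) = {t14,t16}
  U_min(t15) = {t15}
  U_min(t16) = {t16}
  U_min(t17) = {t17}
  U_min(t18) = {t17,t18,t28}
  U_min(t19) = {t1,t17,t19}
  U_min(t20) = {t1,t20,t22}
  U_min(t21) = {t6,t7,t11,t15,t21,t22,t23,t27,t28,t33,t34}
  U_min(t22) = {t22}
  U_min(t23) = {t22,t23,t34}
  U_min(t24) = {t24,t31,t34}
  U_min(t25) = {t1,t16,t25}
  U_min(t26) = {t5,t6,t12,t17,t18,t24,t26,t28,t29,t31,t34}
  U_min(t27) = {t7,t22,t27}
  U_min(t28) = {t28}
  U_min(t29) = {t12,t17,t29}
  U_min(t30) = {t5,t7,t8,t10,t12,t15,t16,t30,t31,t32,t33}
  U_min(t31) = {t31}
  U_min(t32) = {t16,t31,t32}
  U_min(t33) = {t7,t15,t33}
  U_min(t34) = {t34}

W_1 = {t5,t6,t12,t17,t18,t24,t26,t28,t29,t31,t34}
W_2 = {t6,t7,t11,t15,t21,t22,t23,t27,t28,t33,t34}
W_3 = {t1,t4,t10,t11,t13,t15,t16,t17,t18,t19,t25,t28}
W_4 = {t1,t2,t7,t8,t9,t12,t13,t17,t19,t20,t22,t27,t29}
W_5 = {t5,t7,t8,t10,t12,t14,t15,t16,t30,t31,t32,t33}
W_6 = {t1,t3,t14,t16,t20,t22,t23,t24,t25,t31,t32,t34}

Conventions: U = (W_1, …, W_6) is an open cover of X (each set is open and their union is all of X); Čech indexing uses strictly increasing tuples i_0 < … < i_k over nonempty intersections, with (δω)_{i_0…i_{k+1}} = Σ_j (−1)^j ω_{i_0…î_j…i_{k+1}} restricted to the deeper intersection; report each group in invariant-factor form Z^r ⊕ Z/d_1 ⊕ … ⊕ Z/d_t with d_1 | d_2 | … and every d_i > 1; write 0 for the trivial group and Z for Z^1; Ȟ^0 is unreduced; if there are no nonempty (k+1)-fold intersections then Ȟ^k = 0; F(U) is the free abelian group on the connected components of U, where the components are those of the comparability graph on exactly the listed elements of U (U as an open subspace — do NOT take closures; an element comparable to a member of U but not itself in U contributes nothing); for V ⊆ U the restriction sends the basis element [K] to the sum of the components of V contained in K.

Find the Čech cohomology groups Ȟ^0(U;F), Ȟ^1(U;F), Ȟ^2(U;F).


cover nerve:
  W12={t6,t28,t34} W13={t17,t18,t28} W14={t12,t17,t29} W15={t5,t12,t31} W16={t24,t31,t34} W23={t11,t15,t28} W24={t7,t22,t27} W25={t7,t15,t33} W26={t22,t23,t34} W34={t1,t13,t17,t19} W35={t10,t15,t16} W36={t1,t16,t25} W45={t7,t8,t12} W46={t1,t20,t22} W56={t14,t16,t31,t32}
  W123={t28} W126={t34} W134={t17} W145={t12} W156={t31} W235={t15} W245={t7} W246={t22} W346={t1} W356={t16}
components per intersection:
  W1: {t5,t6,t12,t17,t18,t24,t26,t28,t29,t31,t34}
  W2: {t6,t7,t11,t15,t21,t22,t23,t27,t28,t33,t34}
  W3: {t1,t4,t10,t11,t13,t15,t16,t17,t18,t19,t25,t28}
  W4: {t1,t2,t7,t8,t9,t12,t13,t17,t19,t20,t22,t27,t29}
  W5: {t5,t7,t8,t10,t12,t14,t15,t16,t30,t31,t32,t33}
  W6: {t1,t3,t14,t16,t20,t22,t23,t24,t25,t31,t32,t34}
  W12: {t6,t28,t34}
  W13: {t17,t18,t28}
  W14: {t12,t17,t29}
  W15: {t5,t12,t31}
  W16: {t24,t31,t34}
  W23: {t11,t15,t28}
  W24: {t7,t22,t27}
  W25: {t7,t15,t33}
  W26: {t22,t23,t34}
  W34: {t1,t13,t17,t19}
  W35: {t10,t15,t16}
  W36: {t1,t16,t25}
  W45: {t7,t8,t12}
  W46: {t1,t20,t22}
  W56: {t14,t16,t31,t32}
  W123: {t28}
  W126: {t34}
  W134: {t17}
  W145: {t12}
  W156: {t31}
  W235: {t15}
  W245: {t7}
  W246: {t22}
  W346: {t1}
  W356: {t16}
C dims 6,15,10; δ0: rk 5, SNF 1^5; δ1: rk 10, SNF 1^9·2
Ȟ^0: (6−5)−0=1 ⇒ Z
Ȟ^1: (15−10)−5=0 ⇒ 0
Ȟ^2: (10−0)−10=0 plus torsion [2] ⇒ Z/2

Ȟ^0 ≅ Z, Ȟ^1 ≅ 0, Ȟ^2 ≅ Z/2


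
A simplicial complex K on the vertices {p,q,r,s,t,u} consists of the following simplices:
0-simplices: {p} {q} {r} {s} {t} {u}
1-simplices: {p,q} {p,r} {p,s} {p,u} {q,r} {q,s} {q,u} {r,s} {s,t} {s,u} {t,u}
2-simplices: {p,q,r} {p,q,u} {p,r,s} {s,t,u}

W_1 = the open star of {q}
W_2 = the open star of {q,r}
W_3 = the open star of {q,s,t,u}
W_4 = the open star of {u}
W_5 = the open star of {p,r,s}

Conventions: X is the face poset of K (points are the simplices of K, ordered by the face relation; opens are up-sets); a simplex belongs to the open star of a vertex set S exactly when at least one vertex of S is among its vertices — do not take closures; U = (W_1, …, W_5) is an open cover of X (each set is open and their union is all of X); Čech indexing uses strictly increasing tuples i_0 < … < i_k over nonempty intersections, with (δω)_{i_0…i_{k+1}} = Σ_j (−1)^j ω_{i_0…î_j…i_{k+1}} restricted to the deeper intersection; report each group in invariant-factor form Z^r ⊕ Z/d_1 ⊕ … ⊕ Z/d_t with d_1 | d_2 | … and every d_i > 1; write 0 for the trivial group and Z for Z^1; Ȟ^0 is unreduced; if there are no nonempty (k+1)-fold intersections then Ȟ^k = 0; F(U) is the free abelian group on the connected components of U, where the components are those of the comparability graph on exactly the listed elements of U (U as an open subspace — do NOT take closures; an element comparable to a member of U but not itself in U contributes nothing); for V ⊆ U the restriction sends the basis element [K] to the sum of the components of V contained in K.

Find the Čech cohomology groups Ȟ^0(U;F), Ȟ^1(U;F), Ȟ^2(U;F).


Ȟ^0 = Z, Ȟ^1 = Z, Ȟ^2 = 0

cover nerve:
  W1={{q},{p,q},{q,r},{q,s},{q,u},{p,q,r},{p,q,u}} W2={{q},{r},{p,q},{p,r},{q,r},{q,s},{q,u},{r,s},{p,q,r},{p,q,u},{p,r,s}} W3={{q},{s},{t},{u},{p,q},{p,s},{p,u},{q,r},{q,s},{q,u},{r,s},{s,t},{s,u},{t,u},{p,q,r},{p,q,u},{p,r,s},{s,t,u}} W4={{u},{p,u},{q,u},{s,u},{t,u},{p,q,u},{s,t,u}} W5={{p},{r},{s},{p,q},{p,r},{p,s},{p,u},{q,r},{q,s},{r,s},{s,t},{s,u},{p,q,r},{p,q,u},{p,r,s},{s,t,u}}
  W12={{q},{p,q},{q,r},{q,s},{q,u},{p,q,r},{p,q,u}} W13={{q},{p,q},{q,r},{q,s},{q,u},{p,q,r},{p,q,u}} W14={{q,u},{p,q,u}} W15={{p,q},{q,r},{q,s},{p,q,r},{p,q,u}} W23={{q},{p,q},{q,r},{q,s},{q,u},{r,s},{p,q,r},{p,q,u},{p,r,s}} W24={{q,u},{p,q,u}} W25={{r},{p,q},{p,r},{q,r},{q,s},{r,s},{p,q,r},{p,q,u},{p,r,s}} W34={{u},{p,u},{q,u},{s,u},{t,u},{p,q,u},{s,t,u}} W35={{s},{p,q},{p,s},{p,u},{q,r},{q,s},{r,s},{s,t},{s,u},{p,q,r},{p,q,u},{p,r,s},{s,t,u}} W45={{p,u},{s,u},{p,q,u},{s,t,u}}
  W123={{q},{p,q},{q,r},{q,s},{q,u},{p,q,r},{p,q,u}} W124={{q,u},{p,q,u}} W125={{p,q},{q,r},{q,s},{p,q,r},{p,q,u}} W134={{q,u},{p,q,u}} W135={{p,q},{q,r},{q,s},{p,q,r},{p,q,u}} W145={{p,q,u}} W234={{q,u},{p,q,u}} W235={{p,q},{q,r},{q,s},{r,s},{p,q,r},{p,q,u},{p,r,s}} W245={{p,q,u}} W345={{p,u},{s,u},{p,q,u},{s,t,u}}
  W1234={{q,u},{p,q,u}} W1235={{p,q},{q,r},{q,s},{p,q,r},{p,q,u}} W1245={{p,q,u}} W1345={{p,q,u}} W2345={{p,q,u}}
  W12345={{p,q,u}}
components per intersection:
  W1: {{q},{p,q},{q,r},{q,s},{q,u},{p,q,r},{p,q,u}}
  W2: {{q},{r},{p,q},{p,r},{q,r},{q,s},{q,u},{r,s},{p,q,r},{p,q,u},{p,r,s}}
  W3: {{q},{s},{t},{u},{p,q},{p,s},{p,u},{q,r},{q,s},{q,u},{r,s},{s,t},{s,u},{t,u},{p,q,r},{p,q,u},{p,r,s},{s,t,u}}
  W4: {{u},{p,u},{q,u},{s,u},{t,u},{p,q,u},{s,t,u}}
  W5: {{p},{r},{s},{p,q},{p,r},{p,s},{p,u},{q,r},{q,s},{r,s},{s,t},{s,u},{p,q,r},{p,q,u},{p,r,s},{s,t,u}}
  W12: {{q},{p,q},{q,r},{q,s},{q,u},{p,q,r},{p,q,u}}
  W13: {{q},{p,q},{q,r},{q,s},{q,u},{p,q,r},{p,q,u}}
  W14: {{q,u},{p,q,u}}
  W15: {{p,q},{q,r},{p,q,r},{p,q,u}} {{q,s}}
  W23: {{q},{p,q},{q,r},{q,s},{q,u},{p,q,r},{p,q,u}} {{r,s},{p,r,s}}
  W24: {{q,u},{p,q,u}}
  W25: {{r},{p,q},{p,r},{q,r},{r,s},{p,q,r},{p,q,u},{p,r,s}} {{q,s}}
  W34: {{u},{p,u},{q,u},{s,u},{t,u},{p,q,u},{s,t,u}}
  W35: {{s},{p,s},{q,s},{r,s},{s,t},{s,u},{p,r,s},{s,t,u}} {{p,q},{p,u},{q,r},{p,q,r},{p,q,u}}
  W45: {{p,u},{p,q,u}} {{s,u},{s,t,u}}
  W123: {{q},{p,q},{q,r},{q,s},{q,u},{p,q,r},{p,q,u}}
  W124: {{q,u},{p,q,u}}
  W125: {{p,q},{q,r},{p,q,r},{p,q,u}} {{q,s}}
  W134: {{q,u},{p,q,u}}
  W135: {{p,q},{q,r},{p,q,r},{p,q,u}} {{q,s}}
  W145: {{p,q,u}}
  W234: {{q,u},{p,q,u}}
  W235: {{p,q},{q,r},{p,q,r},{p,q,u}} {{q,s}} {{r,s},{p,r,s}}
  W245: {{p,q,u}}
  W345: {{p,u},{p,q,u}} {{s,u},{s,t,u}}
  W1234: {{q,u},{p,q,u}}
  W1235: {{p,q},{q,r},{p,q,r},{p,q,u}} {{q,s}}
  W1245: {{p,q,u}}
  W1345: {{p,q,u}}
  W2345: {{p,q,u}}
  W12345: {{p,q,u}}
C dims 5,15,15,6; δ0: rk 4, SNF 1^4; δ1: rk 10, SNF 1^10; δ2: rk 5, SNF 1^5
Ȟ^0: (5−4)−0=1 ⇒ Z
Ȟ^1: (15−10)−4=1 ⇒ Z
Ȟ^2: (15−5)−10=0 ⇒ 0


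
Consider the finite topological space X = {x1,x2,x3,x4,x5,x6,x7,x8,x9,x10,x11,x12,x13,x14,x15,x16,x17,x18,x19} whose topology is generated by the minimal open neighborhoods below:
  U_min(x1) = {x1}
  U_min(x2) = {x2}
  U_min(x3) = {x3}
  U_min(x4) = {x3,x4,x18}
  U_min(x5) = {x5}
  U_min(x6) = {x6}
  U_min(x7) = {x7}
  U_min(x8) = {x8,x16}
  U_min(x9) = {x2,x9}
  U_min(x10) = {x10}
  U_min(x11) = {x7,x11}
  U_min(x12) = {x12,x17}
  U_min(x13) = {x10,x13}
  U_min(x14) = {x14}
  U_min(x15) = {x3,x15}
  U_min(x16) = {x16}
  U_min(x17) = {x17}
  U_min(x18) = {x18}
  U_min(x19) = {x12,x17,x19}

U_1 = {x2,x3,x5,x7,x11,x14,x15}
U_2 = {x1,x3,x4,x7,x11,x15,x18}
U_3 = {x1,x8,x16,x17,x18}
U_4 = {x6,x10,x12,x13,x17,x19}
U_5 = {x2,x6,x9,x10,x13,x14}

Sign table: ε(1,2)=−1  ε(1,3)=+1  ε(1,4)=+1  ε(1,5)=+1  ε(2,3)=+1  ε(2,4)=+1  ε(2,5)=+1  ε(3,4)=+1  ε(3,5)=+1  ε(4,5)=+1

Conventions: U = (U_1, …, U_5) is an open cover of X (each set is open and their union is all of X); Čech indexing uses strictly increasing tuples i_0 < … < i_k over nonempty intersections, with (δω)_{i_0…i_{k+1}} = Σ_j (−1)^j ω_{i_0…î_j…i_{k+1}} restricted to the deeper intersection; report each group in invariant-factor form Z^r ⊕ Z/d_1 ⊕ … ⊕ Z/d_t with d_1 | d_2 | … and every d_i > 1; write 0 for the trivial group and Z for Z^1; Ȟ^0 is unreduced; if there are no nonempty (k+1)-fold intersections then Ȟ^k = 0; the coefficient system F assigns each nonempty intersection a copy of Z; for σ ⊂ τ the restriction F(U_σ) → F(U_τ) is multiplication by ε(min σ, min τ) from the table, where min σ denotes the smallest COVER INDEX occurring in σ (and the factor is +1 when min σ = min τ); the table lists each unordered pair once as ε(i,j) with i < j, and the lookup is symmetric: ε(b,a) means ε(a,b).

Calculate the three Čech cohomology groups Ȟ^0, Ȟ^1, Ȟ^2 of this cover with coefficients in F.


nonempty overlaps:
  U12={x3,x7,x11,x15} U15={x2,x14} U23={x1,x18} U34={x17} U45={x6,x10,x13}
C dims 5,5; δ0: rk 5, SNF 1^4·2
degree 0: 5−5−0 = 0 → Ȟ^0 ≅ 0
degree 1: 5−0−5 = 0 plus torsion [2] → Ȟ^1 ≅ Z/2
degree 2: 0−0−0 = 0 → Ȟ^2 ≅ 0

Ȟ^0 = 0; Ȟ^1 = Z/2; Ȟ^2 = 0


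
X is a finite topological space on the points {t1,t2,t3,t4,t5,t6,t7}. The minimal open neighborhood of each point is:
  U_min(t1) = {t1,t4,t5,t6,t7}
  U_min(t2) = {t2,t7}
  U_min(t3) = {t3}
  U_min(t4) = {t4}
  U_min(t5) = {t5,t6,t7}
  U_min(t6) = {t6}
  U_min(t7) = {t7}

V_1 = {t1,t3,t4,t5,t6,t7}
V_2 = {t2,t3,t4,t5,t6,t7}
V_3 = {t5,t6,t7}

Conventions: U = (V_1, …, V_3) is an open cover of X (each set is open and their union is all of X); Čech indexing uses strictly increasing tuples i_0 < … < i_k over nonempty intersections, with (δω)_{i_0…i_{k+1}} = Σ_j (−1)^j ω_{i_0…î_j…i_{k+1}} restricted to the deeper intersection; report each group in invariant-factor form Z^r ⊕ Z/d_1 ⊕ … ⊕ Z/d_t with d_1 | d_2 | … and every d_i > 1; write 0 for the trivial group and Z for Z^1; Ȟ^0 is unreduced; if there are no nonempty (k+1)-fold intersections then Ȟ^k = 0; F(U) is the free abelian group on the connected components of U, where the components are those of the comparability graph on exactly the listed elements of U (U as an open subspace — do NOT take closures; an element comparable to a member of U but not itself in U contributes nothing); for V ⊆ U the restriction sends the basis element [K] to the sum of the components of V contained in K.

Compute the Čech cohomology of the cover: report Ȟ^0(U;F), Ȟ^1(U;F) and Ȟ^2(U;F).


Ȟ^0 ≅ Z^2, Ȟ^1 ≅ 0 and Ȟ^2 ≅ 0

cover nerve:
  V12={t3,t4,t5,t6,t7} V13={t5,t6,t7} V23={t5,t6,t7}
  V123={t5,t6,t7}
components per intersection:
  V1: {t1,t4,t5,t6,t7} {t3}
  V2: {t2,t5,t6,t7} {t3} {t4}
  V3: {t5,t6,t7}
  V12: {t3} {t4} {t5,t6,t7}
  V13: {t5,t6,t7}
  V23: {t5,t6,t7}
  V123: {t5,t6,t7}
C dims 6,5,1; δ0: rk 4, SNF 1^4; δ1: rk 1, SNF 1^1
Ȟ^0: (6−4)−0=2 ⇒ Z^2
Ȟ^1: (5−1)−4=0 ⇒ 0
Ȟ^2: (1−0)−1=0 ⇒ 0


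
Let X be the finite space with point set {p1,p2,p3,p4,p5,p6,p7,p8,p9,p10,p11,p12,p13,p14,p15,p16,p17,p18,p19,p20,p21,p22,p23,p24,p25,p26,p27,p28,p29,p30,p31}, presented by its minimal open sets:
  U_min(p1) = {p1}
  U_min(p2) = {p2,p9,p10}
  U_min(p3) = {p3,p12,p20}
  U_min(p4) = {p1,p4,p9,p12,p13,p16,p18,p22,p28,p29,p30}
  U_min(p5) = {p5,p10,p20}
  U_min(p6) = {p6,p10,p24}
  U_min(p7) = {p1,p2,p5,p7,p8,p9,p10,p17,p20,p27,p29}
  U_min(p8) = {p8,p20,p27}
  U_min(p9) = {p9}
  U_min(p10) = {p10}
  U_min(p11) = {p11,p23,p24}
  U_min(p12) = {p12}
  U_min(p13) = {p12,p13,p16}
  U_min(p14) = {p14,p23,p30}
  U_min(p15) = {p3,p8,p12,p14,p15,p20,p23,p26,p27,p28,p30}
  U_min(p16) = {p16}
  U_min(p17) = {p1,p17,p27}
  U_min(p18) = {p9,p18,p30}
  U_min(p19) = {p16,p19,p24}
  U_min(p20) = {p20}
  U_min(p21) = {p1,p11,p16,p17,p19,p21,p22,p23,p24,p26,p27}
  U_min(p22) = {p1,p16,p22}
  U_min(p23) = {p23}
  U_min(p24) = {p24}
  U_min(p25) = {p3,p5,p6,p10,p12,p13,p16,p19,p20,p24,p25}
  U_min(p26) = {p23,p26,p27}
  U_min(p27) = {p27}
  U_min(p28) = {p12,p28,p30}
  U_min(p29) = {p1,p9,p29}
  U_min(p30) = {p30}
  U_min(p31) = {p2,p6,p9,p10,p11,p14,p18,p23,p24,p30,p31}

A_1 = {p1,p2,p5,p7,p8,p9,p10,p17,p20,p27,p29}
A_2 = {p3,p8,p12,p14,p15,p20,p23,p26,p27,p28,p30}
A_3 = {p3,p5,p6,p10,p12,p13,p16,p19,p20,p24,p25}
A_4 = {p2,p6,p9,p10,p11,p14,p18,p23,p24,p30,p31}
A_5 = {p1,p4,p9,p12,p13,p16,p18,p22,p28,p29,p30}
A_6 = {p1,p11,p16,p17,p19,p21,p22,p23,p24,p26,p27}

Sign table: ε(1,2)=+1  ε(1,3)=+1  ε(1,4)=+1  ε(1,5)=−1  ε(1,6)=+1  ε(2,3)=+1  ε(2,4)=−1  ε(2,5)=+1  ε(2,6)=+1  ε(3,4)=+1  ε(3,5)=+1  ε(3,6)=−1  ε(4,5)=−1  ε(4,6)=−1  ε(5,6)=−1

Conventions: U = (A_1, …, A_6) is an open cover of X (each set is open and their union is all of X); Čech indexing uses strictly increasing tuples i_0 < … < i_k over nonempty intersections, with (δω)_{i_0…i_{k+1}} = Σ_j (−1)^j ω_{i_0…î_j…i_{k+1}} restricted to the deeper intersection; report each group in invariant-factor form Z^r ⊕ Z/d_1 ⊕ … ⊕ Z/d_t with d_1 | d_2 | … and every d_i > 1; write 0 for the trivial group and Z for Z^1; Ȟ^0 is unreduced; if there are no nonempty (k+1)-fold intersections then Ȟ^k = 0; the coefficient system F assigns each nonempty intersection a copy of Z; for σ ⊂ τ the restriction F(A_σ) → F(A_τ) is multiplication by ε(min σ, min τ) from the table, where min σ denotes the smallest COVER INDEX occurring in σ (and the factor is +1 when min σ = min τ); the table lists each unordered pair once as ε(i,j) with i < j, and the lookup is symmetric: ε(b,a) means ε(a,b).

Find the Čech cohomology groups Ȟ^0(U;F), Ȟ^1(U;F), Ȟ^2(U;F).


intersection data:
  A12={p8,p20,p27} A13={p5,p10,p20} A14={p2,p9,p10} A15={p1,p9,p29} A16={p1,p17,p27} A23={p3,p12,p20} A24={p14,p23,p30} A25={p12,p28,p30} A26={p23,p26,p27} A34={p6,p10,p24} A35={p12,p13,p16} A36={p16,p19,p24} A45={p9,p18,p30} A46={p11,p23,p24} A56={p1,p16,p22}
  A123={p20} A126={p27} A134={p10} A145={p9} A156={p1} A235={p12} A245={p30} A246={p23} A346={p24} A356={p16}
C dims 6,15,10; δ0: rk 6, SNF 1^5·2; δ1: rk 9, SNF 1^9
Ȟ^0 = (6 − 6) − 0 = 0, so Ȟ^0 ≅ 0
Ȟ^1 = (15 − 9) − 6 = 0 plus torsion [2], so Ȟ^1 ≅ Z/2
Ȟ^2 = (10 − 0) − 9 = 1, so Ȟ^2 ≅ Z

Ȟ^0 = 0,  Ȟ^1 = Z/2,  Ȟ^2 = Z
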